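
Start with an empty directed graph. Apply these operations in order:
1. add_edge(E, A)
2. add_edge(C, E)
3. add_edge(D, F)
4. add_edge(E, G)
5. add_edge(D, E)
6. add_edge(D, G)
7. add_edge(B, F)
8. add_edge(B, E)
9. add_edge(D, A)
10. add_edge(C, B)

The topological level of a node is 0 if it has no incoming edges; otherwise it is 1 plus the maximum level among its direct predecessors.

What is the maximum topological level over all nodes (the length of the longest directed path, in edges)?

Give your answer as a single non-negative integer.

Op 1: add_edge(E, A). Edges now: 1
Op 2: add_edge(C, E). Edges now: 2
Op 3: add_edge(D, F). Edges now: 3
Op 4: add_edge(E, G). Edges now: 4
Op 5: add_edge(D, E). Edges now: 5
Op 6: add_edge(D, G). Edges now: 6
Op 7: add_edge(B, F). Edges now: 7
Op 8: add_edge(B, E). Edges now: 8
Op 9: add_edge(D, A). Edges now: 9
Op 10: add_edge(C, B). Edges now: 10
Compute levels (Kahn BFS):
  sources (in-degree 0): C, D
  process C: level=0
    C->B: in-degree(B)=0, level(B)=1, enqueue
    C->E: in-degree(E)=2, level(E)>=1
  process D: level=0
    D->A: in-degree(A)=1, level(A)>=1
    D->E: in-degree(E)=1, level(E)>=1
    D->F: in-degree(F)=1, level(F)>=1
    D->G: in-degree(G)=1, level(G)>=1
  process B: level=1
    B->E: in-degree(E)=0, level(E)=2, enqueue
    B->F: in-degree(F)=0, level(F)=2, enqueue
  process E: level=2
    E->A: in-degree(A)=0, level(A)=3, enqueue
    E->G: in-degree(G)=0, level(G)=3, enqueue
  process F: level=2
  process A: level=3
  process G: level=3
All levels: A:3, B:1, C:0, D:0, E:2, F:2, G:3
max level = 3

Answer: 3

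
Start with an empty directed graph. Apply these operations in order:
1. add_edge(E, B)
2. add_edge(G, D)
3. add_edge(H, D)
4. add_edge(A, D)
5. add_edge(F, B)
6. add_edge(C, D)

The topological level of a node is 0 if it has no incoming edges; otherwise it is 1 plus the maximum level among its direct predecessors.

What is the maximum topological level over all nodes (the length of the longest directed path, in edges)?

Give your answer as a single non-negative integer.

Answer: 1

Derivation:
Op 1: add_edge(E, B). Edges now: 1
Op 2: add_edge(G, D). Edges now: 2
Op 3: add_edge(H, D). Edges now: 3
Op 4: add_edge(A, D). Edges now: 4
Op 5: add_edge(F, B). Edges now: 5
Op 6: add_edge(C, D). Edges now: 6
Compute levels (Kahn BFS):
  sources (in-degree 0): A, C, E, F, G, H
  process A: level=0
    A->D: in-degree(D)=3, level(D)>=1
  process C: level=0
    C->D: in-degree(D)=2, level(D)>=1
  process E: level=0
    E->B: in-degree(B)=1, level(B)>=1
  process F: level=0
    F->B: in-degree(B)=0, level(B)=1, enqueue
  process G: level=0
    G->D: in-degree(D)=1, level(D)>=1
  process H: level=0
    H->D: in-degree(D)=0, level(D)=1, enqueue
  process B: level=1
  process D: level=1
All levels: A:0, B:1, C:0, D:1, E:0, F:0, G:0, H:0
max level = 1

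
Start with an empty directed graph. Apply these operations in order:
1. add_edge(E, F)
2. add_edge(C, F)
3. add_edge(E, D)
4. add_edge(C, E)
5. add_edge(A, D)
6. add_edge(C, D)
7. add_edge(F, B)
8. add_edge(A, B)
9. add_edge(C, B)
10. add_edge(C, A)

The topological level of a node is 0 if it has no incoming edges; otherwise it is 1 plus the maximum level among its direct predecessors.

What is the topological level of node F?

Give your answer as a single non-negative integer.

Op 1: add_edge(E, F). Edges now: 1
Op 2: add_edge(C, F). Edges now: 2
Op 3: add_edge(E, D). Edges now: 3
Op 4: add_edge(C, E). Edges now: 4
Op 5: add_edge(A, D). Edges now: 5
Op 6: add_edge(C, D). Edges now: 6
Op 7: add_edge(F, B). Edges now: 7
Op 8: add_edge(A, B). Edges now: 8
Op 9: add_edge(C, B). Edges now: 9
Op 10: add_edge(C, A). Edges now: 10
Compute levels (Kahn BFS):
  sources (in-degree 0): C
  process C: level=0
    C->A: in-degree(A)=0, level(A)=1, enqueue
    C->B: in-degree(B)=2, level(B)>=1
    C->D: in-degree(D)=2, level(D)>=1
    C->E: in-degree(E)=0, level(E)=1, enqueue
    C->F: in-degree(F)=1, level(F)>=1
  process A: level=1
    A->B: in-degree(B)=1, level(B)>=2
    A->D: in-degree(D)=1, level(D)>=2
  process E: level=1
    E->D: in-degree(D)=0, level(D)=2, enqueue
    E->F: in-degree(F)=0, level(F)=2, enqueue
  process D: level=2
  process F: level=2
    F->B: in-degree(B)=0, level(B)=3, enqueue
  process B: level=3
All levels: A:1, B:3, C:0, D:2, E:1, F:2
level(F) = 2

Answer: 2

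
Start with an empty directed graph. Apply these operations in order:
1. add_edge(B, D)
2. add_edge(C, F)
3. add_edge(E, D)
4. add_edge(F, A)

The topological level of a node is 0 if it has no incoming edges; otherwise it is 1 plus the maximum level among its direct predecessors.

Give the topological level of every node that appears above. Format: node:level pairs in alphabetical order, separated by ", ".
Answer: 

Answer: A:2, B:0, C:0, D:1, E:0, F:1

Derivation:
Op 1: add_edge(B, D). Edges now: 1
Op 2: add_edge(C, F). Edges now: 2
Op 3: add_edge(E, D). Edges now: 3
Op 4: add_edge(F, A). Edges now: 4
Compute levels (Kahn BFS):
  sources (in-degree 0): B, C, E
  process B: level=0
    B->D: in-degree(D)=1, level(D)>=1
  process C: level=0
    C->F: in-degree(F)=0, level(F)=1, enqueue
  process E: level=0
    E->D: in-degree(D)=0, level(D)=1, enqueue
  process F: level=1
    F->A: in-degree(A)=0, level(A)=2, enqueue
  process D: level=1
  process A: level=2
All levels: A:2, B:0, C:0, D:1, E:0, F:1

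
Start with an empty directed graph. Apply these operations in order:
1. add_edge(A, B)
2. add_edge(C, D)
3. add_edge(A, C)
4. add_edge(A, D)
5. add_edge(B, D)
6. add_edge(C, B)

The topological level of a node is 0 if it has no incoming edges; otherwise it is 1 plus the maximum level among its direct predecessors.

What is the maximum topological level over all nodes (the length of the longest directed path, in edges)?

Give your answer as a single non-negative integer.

Answer: 3

Derivation:
Op 1: add_edge(A, B). Edges now: 1
Op 2: add_edge(C, D). Edges now: 2
Op 3: add_edge(A, C). Edges now: 3
Op 4: add_edge(A, D). Edges now: 4
Op 5: add_edge(B, D). Edges now: 5
Op 6: add_edge(C, B). Edges now: 6
Compute levels (Kahn BFS):
  sources (in-degree 0): A
  process A: level=0
    A->B: in-degree(B)=1, level(B)>=1
    A->C: in-degree(C)=0, level(C)=1, enqueue
    A->D: in-degree(D)=2, level(D)>=1
  process C: level=1
    C->B: in-degree(B)=0, level(B)=2, enqueue
    C->D: in-degree(D)=1, level(D)>=2
  process B: level=2
    B->D: in-degree(D)=0, level(D)=3, enqueue
  process D: level=3
All levels: A:0, B:2, C:1, D:3
max level = 3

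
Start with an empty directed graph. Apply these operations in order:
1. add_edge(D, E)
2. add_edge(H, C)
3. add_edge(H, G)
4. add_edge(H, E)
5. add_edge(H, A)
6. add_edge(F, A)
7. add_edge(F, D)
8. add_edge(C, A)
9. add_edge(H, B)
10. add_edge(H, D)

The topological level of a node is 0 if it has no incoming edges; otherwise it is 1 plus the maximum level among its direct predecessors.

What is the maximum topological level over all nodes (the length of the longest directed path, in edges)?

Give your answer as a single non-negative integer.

Answer: 2

Derivation:
Op 1: add_edge(D, E). Edges now: 1
Op 2: add_edge(H, C). Edges now: 2
Op 3: add_edge(H, G). Edges now: 3
Op 4: add_edge(H, E). Edges now: 4
Op 5: add_edge(H, A). Edges now: 5
Op 6: add_edge(F, A). Edges now: 6
Op 7: add_edge(F, D). Edges now: 7
Op 8: add_edge(C, A). Edges now: 8
Op 9: add_edge(H, B). Edges now: 9
Op 10: add_edge(H, D). Edges now: 10
Compute levels (Kahn BFS):
  sources (in-degree 0): F, H
  process F: level=0
    F->A: in-degree(A)=2, level(A)>=1
    F->D: in-degree(D)=1, level(D)>=1
  process H: level=0
    H->A: in-degree(A)=1, level(A)>=1
    H->B: in-degree(B)=0, level(B)=1, enqueue
    H->C: in-degree(C)=0, level(C)=1, enqueue
    H->D: in-degree(D)=0, level(D)=1, enqueue
    H->E: in-degree(E)=1, level(E)>=1
    H->G: in-degree(G)=0, level(G)=1, enqueue
  process B: level=1
  process C: level=1
    C->A: in-degree(A)=0, level(A)=2, enqueue
  process D: level=1
    D->E: in-degree(E)=0, level(E)=2, enqueue
  process G: level=1
  process A: level=2
  process E: level=2
All levels: A:2, B:1, C:1, D:1, E:2, F:0, G:1, H:0
max level = 2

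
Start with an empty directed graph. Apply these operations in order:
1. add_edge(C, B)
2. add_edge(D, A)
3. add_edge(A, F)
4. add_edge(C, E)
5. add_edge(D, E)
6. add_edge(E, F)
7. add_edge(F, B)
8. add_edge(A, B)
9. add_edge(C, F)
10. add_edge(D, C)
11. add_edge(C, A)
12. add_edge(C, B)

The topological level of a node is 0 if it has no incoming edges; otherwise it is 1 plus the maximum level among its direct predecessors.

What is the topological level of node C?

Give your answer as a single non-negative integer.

Op 1: add_edge(C, B). Edges now: 1
Op 2: add_edge(D, A). Edges now: 2
Op 3: add_edge(A, F). Edges now: 3
Op 4: add_edge(C, E). Edges now: 4
Op 5: add_edge(D, E). Edges now: 5
Op 6: add_edge(E, F). Edges now: 6
Op 7: add_edge(F, B). Edges now: 7
Op 8: add_edge(A, B). Edges now: 8
Op 9: add_edge(C, F). Edges now: 9
Op 10: add_edge(D, C). Edges now: 10
Op 11: add_edge(C, A). Edges now: 11
Op 12: add_edge(C, B) (duplicate, no change). Edges now: 11
Compute levels (Kahn BFS):
  sources (in-degree 0): D
  process D: level=0
    D->A: in-degree(A)=1, level(A)>=1
    D->C: in-degree(C)=0, level(C)=1, enqueue
    D->E: in-degree(E)=1, level(E)>=1
  process C: level=1
    C->A: in-degree(A)=0, level(A)=2, enqueue
    C->B: in-degree(B)=2, level(B)>=2
    C->E: in-degree(E)=0, level(E)=2, enqueue
    C->F: in-degree(F)=2, level(F)>=2
  process A: level=2
    A->B: in-degree(B)=1, level(B)>=3
    A->F: in-degree(F)=1, level(F)>=3
  process E: level=2
    E->F: in-degree(F)=0, level(F)=3, enqueue
  process F: level=3
    F->B: in-degree(B)=0, level(B)=4, enqueue
  process B: level=4
All levels: A:2, B:4, C:1, D:0, E:2, F:3
level(C) = 1

Answer: 1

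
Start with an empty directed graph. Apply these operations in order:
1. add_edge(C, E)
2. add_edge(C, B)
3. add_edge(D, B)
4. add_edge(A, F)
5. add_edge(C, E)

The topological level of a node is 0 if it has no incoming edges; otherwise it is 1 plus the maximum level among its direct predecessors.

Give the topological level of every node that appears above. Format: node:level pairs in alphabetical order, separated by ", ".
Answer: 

Op 1: add_edge(C, E). Edges now: 1
Op 2: add_edge(C, B). Edges now: 2
Op 3: add_edge(D, B). Edges now: 3
Op 4: add_edge(A, F). Edges now: 4
Op 5: add_edge(C, E) (duplicate, no change). Edges now: 4
Compute levels (Kahn BFS):
  sources (in-degree 0): A, C, D
  process A: level=0
    A->F: in-degree(F)=0, level(F)=1, enqueue
  process C: level=0
    C->B: in-degree(B)=1, level(B)>=1
    C->E: in-degree(E)=0, level(E)=1, enqueue
  process D: level=0
    D->B: in-degree(B)=0, level(B)=1, enqueue
  process F: level=1
  process E: level=1
  process B: level=1
All levels: A:0, B:1, C:0, D:0, E:1, F:1

Answer: A:0, B:1, C:0, D:0, E:1, F:1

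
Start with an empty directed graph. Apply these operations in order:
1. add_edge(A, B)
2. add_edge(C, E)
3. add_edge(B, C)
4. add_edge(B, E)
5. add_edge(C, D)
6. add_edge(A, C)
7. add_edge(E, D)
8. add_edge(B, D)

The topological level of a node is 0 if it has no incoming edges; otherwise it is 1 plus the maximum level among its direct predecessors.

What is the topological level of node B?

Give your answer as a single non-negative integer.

Answer: 1

Derivation:
Op 1: add_edge(A, B). Edges now: 1
Op 2: add_edge(C, E). Edges now: 2
Op 3: add_edge(B, C). Edges now: 3
Op 4: add_edge(B, E). Edges now: 4
Op 5: add_edge(C, D). Edges now: 5
Op 6: add_edge(A, C). Edges now: 6
Op 7: add_edge(E, D). Edges now: 7
Op 8: add_edge(B, D). Edges now: 8
Compute levels (Kahn BFS):
  sources (in-degree 0): A
  process A: level=0
    A->B: in-degree(B)=0, level(B)=1, enqueue
    A->C: in-degree(C)=1, level(C)>=1
  process B: level=1
    B->C: in-degree(C)=0, level(C)=2, enqueue
    B->D: in-degree(D)=2, level(D)>=2
    B->E: in-degree(E)=1, level(E)>=2
  process C: level=2
    C->D: in-degree(D)=1, level(D)>=3
    C->E: in-degree(E)=0, level(E)=3, enqueue
  process E: level=3
    E->D: in-degree(D)=0, level(D)=4, enqueue
  process D: level=4
All levels: A:0, B:1, C:2, D:4, E:3
level(B) = 1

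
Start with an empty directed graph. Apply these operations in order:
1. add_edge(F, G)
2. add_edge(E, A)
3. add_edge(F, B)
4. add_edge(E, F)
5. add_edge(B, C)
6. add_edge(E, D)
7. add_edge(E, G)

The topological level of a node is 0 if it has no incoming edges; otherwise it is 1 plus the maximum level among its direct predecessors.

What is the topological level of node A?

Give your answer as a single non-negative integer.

Op 1: add_edge(F, G). Edges now: 1
Op 2: add_edge(E, A). Edges now: 2
Op 3: add_edge(F, B). Edges now: 3
Op 4: add_edge(E, F). Edges now: 4
Op 5: add_edge(B, C). Edges now: 5
Op 6: add_edge(E, D). Edges now: 6
Op 7: add_edge(E, G). Edges now: 7
Compute levels (Kahn BFS):
  sources (in-degree 0): E
  process E: level=0
    E->A: in-degree(A)=0, level(A)=1, enqueue
    E->D: in-degree(D)=0, level(D)=1, enqueue
    E->F: in-degree(F)=0, level(F)=1, enqueue
    E->G: in-degree(G)=1, level(G)>=1
  process A: level=1
  process D: level=1
  process F: level=1
    F->B: in-degree(B)=0, level(B)=2, enqueue
    F->G: in-degree(G)=0, level(G)=2, enqueue
  process B: level=2
    B->C: in-degree(C)=0, level(C)=3, enqueue
  process G: level=2
  process C: level=3
All levels: A:1, B:2, C:3, D:1, E:0, F:1, G:2
level(A) = 1

Answer: 1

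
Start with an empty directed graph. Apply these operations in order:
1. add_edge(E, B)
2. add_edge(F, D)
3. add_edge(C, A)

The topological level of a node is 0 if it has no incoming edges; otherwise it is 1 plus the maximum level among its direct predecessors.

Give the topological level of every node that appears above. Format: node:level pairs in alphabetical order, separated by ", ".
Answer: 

Op 1: add_edge(E, B). Edges now: 1
Op 2: add_edge(F, D). Edges now: 2
Op 3: add_edge(C, A). Edges now: 3
Compute levels (Kahn BFS):
  sources (in-degree 0): C, E, F
  process C: level=0
    C->A: in-degree(A)=0, level(A)=1, enqueue
  process E: level=0
    E->B: in-degree(B)=0, level(B)=1, enqueue
  process F: level=0
    F->D: in-degree(D)=0, level(D)=1, enqueue
  process A: level=1
  process B: level=1
  process D: level=1
All levels: A:1, B:1, C:0, D:1, E:0, F:0

Answer: A:1, B:1, C:0, D:1, E:0, F:0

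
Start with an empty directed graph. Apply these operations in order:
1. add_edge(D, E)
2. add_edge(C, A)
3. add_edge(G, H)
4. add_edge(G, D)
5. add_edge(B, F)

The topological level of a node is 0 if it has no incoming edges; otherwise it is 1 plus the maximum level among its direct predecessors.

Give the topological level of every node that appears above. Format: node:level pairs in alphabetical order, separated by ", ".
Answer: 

Op 1: add_edge(D, E). Edges now: 1
Op 2: add_edge(C, A). Edges now: 2
Op 3: add_edge(G, H). Edges now: 3
Op 4: add_edge(G, D). Edges now: 4
Op 5: add_edge(B, F). Edges now: 5
Compute levels (Kahn BFS):
  sources (in-degree 0): B, C, G
  process B: level=0
    B->F: in-degree(F)=0, level(F)=1, enqueue
  process C: level=0
    C->A: in-degree(A)=0, level(A)=1, enqueue
  process G: level=0
    G->D: in-degree(D)=0, level(D)=1, enqueue
    G->H: in-degree(H)=0, level(H)=1, enqueue
  process F: level=1
  process A: level=1
  process D: level=1
    D->E: in-degree(E)=0, level(E)=2, enqueue
  process H: level=1
  process E: level=2
All levels: A:1, B:0, C:0, D:1, E:2, F:1, G:0, H:1

Answer: A:1, B:0, C:0, D:1, E:2, F:1, G:0, H:1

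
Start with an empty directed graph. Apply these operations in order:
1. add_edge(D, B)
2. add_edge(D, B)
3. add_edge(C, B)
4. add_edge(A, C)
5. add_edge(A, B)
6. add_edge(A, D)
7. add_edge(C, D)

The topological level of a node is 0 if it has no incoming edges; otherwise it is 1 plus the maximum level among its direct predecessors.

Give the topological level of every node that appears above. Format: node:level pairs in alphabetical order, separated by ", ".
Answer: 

Answer: A:0, B:3, C:1, D:2

Derivation:
Op 1: add_edge(D, B). Edges now: 1
Op 2: add_edge(D, B) (duplicate, no change). Edges now: 1
Op 3: add_edge(C, B). Edges now: 2
Op 4: add_edge(A, C). Edges now: 3
Op 5: add_edge(A, B). Edges now: 4
Op 6: add_edge(A, D). Edges now: 5
Op 7: add_edge(C, D). Edges now: 6
Compute levels (Kahn BFS):
  sources (in-degree 0): A
  process A: level=0
    A->B: in-degree(B)=2, level(B)>=1
    A->C: in-degree(C)=0, level(C)=1, enqueue
    A->D: in-degree(D)=1, level(D)>=1
  process C: level=1
    C->B: in-degree(B)=1, level(B)>=2
    C->D: in-degree(D)=0, level(D)=2, enqueue
  process D: level=2
    D->B: in-degree(B)=0, level(B)=3, enqueue
  process B: level=3
All levels: A:0, B:3, C:1, D:2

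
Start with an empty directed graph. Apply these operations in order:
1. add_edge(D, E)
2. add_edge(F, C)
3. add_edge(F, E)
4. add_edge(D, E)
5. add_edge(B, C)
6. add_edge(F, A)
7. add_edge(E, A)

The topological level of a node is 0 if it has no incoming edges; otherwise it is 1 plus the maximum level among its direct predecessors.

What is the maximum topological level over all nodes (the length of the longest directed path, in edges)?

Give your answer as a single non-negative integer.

Op 1: add_edge(D, E). Edges now: 1
Op 2: add_edge(F, C). Edges now: 2
Op 3: add_edge(F, E). Edges now: 3
Op 4: add_edge(D, E) (duplicate, no change). Edges now: 3
Op 5: add_edge(B, C). Edges now: 4
Op 6: add_edge(F, A). Edges now: 5
Op 7: add_edge(E, A). Edges now: 6
Compute levels (Kahn BFS):
  sources (in-degree 0): B, D, F
  process B: level=0
    B->C: in-degree(C)=1, level(C)>=1
  process D: level=0
    D->E: in-degree(E)=1, level(E)>=1
  process F: level=0
    F->A: in-degree(A)=1, level(A)>=1
    F->C: in-degree(C)=0, level(C)=1, enqueue
    F->E: in-degree(E)=0, level(E)=1, enqueue
  process C: level=1
  process E: level=1
    E->A: in-degree(A)=0, level(A)=2, enqueue
  process A: level=2
All levels: A:2, B:0, C:1, D:0, E:1, F:0
max level = 2

Answer: 2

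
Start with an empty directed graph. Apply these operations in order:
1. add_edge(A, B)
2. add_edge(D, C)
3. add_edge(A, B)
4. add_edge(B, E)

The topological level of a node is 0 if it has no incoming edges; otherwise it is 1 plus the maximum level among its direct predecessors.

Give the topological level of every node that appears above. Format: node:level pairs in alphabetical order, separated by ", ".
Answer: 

Answer: A:0, B:1, C:1, D:0, E:2

Derivation:
Op 1: add_edge(A, B). Edges now: 1
Op 2: add_edge(D, C). Edges now: 2
Op 3: add_edge(A, B) (duplicate, no change). Edges now: 2
Op 4: add_edge(B, E). Edges now: 3
Compute levels (Kahn BFS):
  sources (in-degree 0): A, D
  process A: level=0
    A->B: in-degree(B)=0, level(B)=1, enqueue
  process D: level=0
    D->C: in-degree(C)=0, level(C)=1, enqueue
  process B: level=1
    B->E: in-degree(E)=0, level(E)=2, enqueue
  process C: level=1
  process E: level=2
All levels: A:0, B:1, C:1, D:0, E:2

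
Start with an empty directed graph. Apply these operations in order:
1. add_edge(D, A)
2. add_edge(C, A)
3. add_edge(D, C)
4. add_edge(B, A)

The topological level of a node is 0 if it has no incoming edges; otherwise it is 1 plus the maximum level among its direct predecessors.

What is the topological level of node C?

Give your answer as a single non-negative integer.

Answer: 1

Derivation:
Op 1: add_edge(D, A). Edges now: 1
Op 2: add_edge(C, A). Edges now: 2
Op 3: add_edge(D, C). Edges now: 3
Op 4: add_edge(B, A). Edges now: 4
Compute levels (Kahn BFS):
  sources (in-degree 0): B, D
  process B: level=0
    B->A: in-degree(A)=2, level(A)>=1
  process D: level=0
    D->A: in-degree(A)=1, level(A)>=1
    D->C: in-degree(C)=0, level(C)=1, enqueue
  process C: level=1
    C->A: in-degree(A)=0, level(A)=2, enqueue
  process A: level=2
All levels: A:2, B:0, C:1, D:0
level(C) = 1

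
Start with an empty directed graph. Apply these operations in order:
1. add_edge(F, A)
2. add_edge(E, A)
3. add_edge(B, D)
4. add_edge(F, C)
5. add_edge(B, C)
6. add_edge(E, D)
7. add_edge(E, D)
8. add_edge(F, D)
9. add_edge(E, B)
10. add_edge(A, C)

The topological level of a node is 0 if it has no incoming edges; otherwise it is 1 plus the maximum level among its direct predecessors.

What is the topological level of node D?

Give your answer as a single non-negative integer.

Op 1: add_edge(F, A). Edges now: 1
Op 2: add_edge(E, A). Edges now: 2
Op 3: add_edge(B, D). Edges now: 3
Op 4: add_edge(F, C). Edges now: 4
Op 5: add_edge(B, C). Edges now: 5
Op 6: add_edge(E, D). Edges now: 6
Op 7: add_edge(E, D) (duplicate, no change). Edges now: 6
Op 8: add_edge(F, D). Edges now: 7
Op 9: add_edge(E, B). Edges now: 8
Op 10: add_edge(A, C). Edges now: 9
Compute levels (Kahn BFS):
  sources (in-degree 0): E, F
  process E: level=0
    E->A: in-degree(A)=1, level(A)>=1
    E->B: in-degree(B)=0, level(B)=1, enqueue
    E->D: in-degree(D)=2, level(D)>=1
  process F: level=0
    F->A: in-degree(A)=0, level(A)=1, enqueue
    F->C: in-degree(C)=2, level(C)>=1
    F->D: in-degree(D)=1, level(D)>=1
  process B: level=1
    B->C: in-degree(C)=1, level(C)>=2
    B->D: in-degree(D)=0, level(D)=2, enqueue
  process A: level=1
    A->C: in-degree(C)=0, level(C)=2, enqueue
  process D: level=2
  process C: level=2
All levels: A:1, B:1, C:2, D:2, E:0, F:0
level(D) = 2

Answer: 2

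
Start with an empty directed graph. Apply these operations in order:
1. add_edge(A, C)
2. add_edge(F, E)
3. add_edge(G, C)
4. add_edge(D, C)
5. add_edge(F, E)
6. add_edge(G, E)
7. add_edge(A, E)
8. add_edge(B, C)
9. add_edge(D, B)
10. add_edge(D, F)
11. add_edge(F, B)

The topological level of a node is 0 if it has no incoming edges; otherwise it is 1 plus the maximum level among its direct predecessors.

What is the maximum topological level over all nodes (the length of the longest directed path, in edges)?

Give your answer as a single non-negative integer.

Op 1: add_edge(A, C). Edges now: 1
Op 2: add_edge(F, E). Edges now: 2
Op 3: add_edge(G, C). Edges now: 3
Op 4: add_edge(D, C). Edges now: 4
Op 5: add_edge(F, E) (duplicate, no change). Edges now: 4
Op 6: add_edge(G, E). Edges now: 5
Op 7: add_edge(A, E). Edges now: 6
Op 8: add_edge(B, C). Edges now: 7
Op 9: add_edge(D, B). Edges now: 8
Op 10: add_edge(D, F). Edges now: 9
Op 11: add_edge(F, B). Edges now: 10
Compute levels (Kahn BFS):
  sources (in-degree 0): A, D, G
  process A: level=0
    A->C: in-degree(C)=3, level(C)>=1
    A->E: in-degree(E)=2, level(E)>=1
  process D: level=0
    D->B: in-degree(B)=1, level(B)>=1
    D->C: in-degree(C)=2, level(C)>=1
    D->F: in-degree(F)=0, level(F)=1, enqueue
  process G: level=0
    G->C: in-degree(C)=1, level(C)>=1
    G->E: in-degree(E)=1, level(E)>=1
  process F: level=1
    F->B: in-degree(B)=0, level(B)=2, enqueue
    F->E: in-degree(E)=0, level(E)=2, enqueue
  process B: level=2
    B->C: in-degree(C)=0, level(C)=3, enqueue
  process E: level=2
  process C: level=3
All levels: A:0, B:2, C:3, D:0, E:2, F:1, G:0
max level = 3

Answer: 3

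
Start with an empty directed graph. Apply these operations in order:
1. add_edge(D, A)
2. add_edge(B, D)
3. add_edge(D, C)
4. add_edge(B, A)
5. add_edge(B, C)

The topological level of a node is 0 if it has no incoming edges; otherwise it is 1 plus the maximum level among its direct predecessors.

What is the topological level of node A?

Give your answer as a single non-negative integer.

Op 1: add_edge(D, A). Edges now: 1
Op 2: add_edge(B, D). Edges now: 2
Op 3: add_edge(D, C). Edges now: 3
Op 4: add_edge(B, A). Edges now: 4
Op 5: add_edge(B, C). Edges now: 5
Compute levels (Kahn BFS):
  sources (in-degree 0): B
  process B: level=0
    B->A: in-degree(A)=1, level(A)>=1
    B->C: in-degree(C)=1, level(C)>=1
    B->D: in-degree(D)=0, level(D)=1, enqueue
  process D: level=1
    D->A: in-degree(A)=0, level(A)=2, enqueue
    D->C: in-degree(C)=0, level(C)=2, enqueue
  process A: level=2
  process C: level=2
All levels: A:2, B:0, C:2, D:1
level(A) = 2

Answer: 2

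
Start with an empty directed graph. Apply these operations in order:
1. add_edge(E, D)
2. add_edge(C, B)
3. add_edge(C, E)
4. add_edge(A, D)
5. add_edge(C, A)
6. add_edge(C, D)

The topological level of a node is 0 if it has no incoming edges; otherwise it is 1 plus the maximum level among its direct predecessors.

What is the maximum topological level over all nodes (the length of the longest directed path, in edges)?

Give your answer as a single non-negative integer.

Answer: 2

Derivation:
Op 1: add_edge(E, D). Edges now: 1
Op 2: add_edge(C, B). Edges now: 2
Op 3: add_edge(C, E). Edges now: 3
Op 4: add_edge(A, D). Edges now: 4
Op 5: add_edge(C, A). Edges now: 5
Op 6: add_edge(C, D). Edges now: 6
Compute levels (Kahn BFS):
  sources (in-degree 0): C
  process C: level=0
    C->A: in-degree(A)=0, level(A)=1, enqueue
    C->B: in-degree(B)=0, level(B)=1, enqueue
    C->D: in-degree(D)=2, level(D)>=1
    C->E: in-degree(E)=0, level(E)=1, enqueue
  process A: level=1
    A->D: in-degree(D)=1, level(D)>=2
  process B: level=1
  process E: level=1
    E->D: in-degree(D)=0, level(D)=2, enqueue
  process D: level=2
All levels: A:1, B:1, C:0, D:2, E:1
max level = 2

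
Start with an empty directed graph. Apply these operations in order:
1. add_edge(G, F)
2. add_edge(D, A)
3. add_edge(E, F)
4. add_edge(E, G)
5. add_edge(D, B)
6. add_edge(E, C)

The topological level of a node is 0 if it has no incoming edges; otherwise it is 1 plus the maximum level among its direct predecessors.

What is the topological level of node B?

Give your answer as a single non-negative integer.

Op 1: add_edge(G, F). Edges now: 1
Op 2: add_edge(D, A). Edges now: 2
Op 3: add_edge(E, F). Edges now: 3
Op 4: add_edge(E, G). Edges now: 4
Op 5: add_edge(D, B). Edges now: 5
Op 6: add_edge(E, C). Edges now: 6
Compute levels (Kahn BFS):
  sources (in-degree 0): D, E
  process D: level=0
    D->A: in-degree(A)=0, level(A)=1, enqueue
    D->B: in-degree(B)=0, level(B)=1, enqueue
  process E: level=0
    E->C: in-degree(C)=0, level(C)=1, enqueue
    E->F: in-degree(F)=1, level(F)>=1
    E->G: in-degree(G)=0, level(G)=1, enqueue
  process A: level=1
  process B: level=1
  process C: level=1
  process G: level=1
    G->F: in-degree(F)=0, level(F)=2, enqueue
  process F: level=2
All levels: A:1, B:1, C:1, D:0, E:0, F:2, G:1
level(B) = 1

Answer: 1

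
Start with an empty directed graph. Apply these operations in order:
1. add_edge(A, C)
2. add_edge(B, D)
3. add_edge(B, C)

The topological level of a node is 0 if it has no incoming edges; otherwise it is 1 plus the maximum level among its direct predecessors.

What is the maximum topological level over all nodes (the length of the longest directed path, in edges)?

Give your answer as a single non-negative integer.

Answer: 1

Derivation:
Op 1: add_edge(A, C). Edges now: 1
Op 2: add_edge(B, D). Edges now: 2
Op 3: add_edge(B, C). Edges now: 3
Compute levels (Kahn BFS):
  sources (in-degree 0): A, B
  process A: level=0
    A->C: in-degree(C)=1, level(C)>=1
  process B: level=0
    B->C: in-degree(C)=0, level(C)=1, enqueue
    B->D: in-degree(D)=0, level(D)=1, enqueue
  process C: level=1
  process D: level=1
All levels: A:0, B:0, C:1, D:1
max level = 1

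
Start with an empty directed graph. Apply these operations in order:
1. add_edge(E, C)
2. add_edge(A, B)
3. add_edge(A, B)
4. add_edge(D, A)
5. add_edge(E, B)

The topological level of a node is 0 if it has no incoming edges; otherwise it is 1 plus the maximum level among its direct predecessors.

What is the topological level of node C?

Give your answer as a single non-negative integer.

Op 1: add_edge(E, C). Edges now: 1
Op 2: add_edge(A, B). Edges now: 2
Op 3: add_edge(A, B) (duplicate, no change). Edges now: 2
Op 4: add_edge(D, A). Edges now: 3
Op 5: add_edge(E, B). Edges now: 4
Compute levels (Kahn BFS):
  sources (in-degree 0): D, E
  process D: level=0
    D->A: in-degree(A)=0, level(A)=1, enqueue
  process E: level=0
    E->B: in-degree(B)=1, level(B)>=1
    E->C: in-degree(C)=0, level(C)=1, enqueue
  process A: level=1
    A->B: in-degree(B)=0, level(B)=2, enqueue
  process C: level=1
  process B: level=2
All levels: A:1, B:2, C:1, D:0, E:0
level(C) = 1

Answer: 1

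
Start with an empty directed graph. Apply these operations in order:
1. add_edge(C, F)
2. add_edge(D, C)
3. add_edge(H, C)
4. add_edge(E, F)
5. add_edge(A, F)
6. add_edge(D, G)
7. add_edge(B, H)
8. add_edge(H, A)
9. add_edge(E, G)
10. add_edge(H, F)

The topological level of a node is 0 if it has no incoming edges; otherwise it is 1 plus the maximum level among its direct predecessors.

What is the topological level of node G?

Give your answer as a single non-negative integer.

Op 1: add_edge(C, F). Edges now: 1
Op 2: add_edge(D, C). Edges now: 2
Op 3: add_edge(H, C). Edges now: 3
Op 4: add_edge(E, F). Edges now: 4
Op 5: add_edge(A, F). Edges now: 5
Op 6: add_edge(D, G). Edges now: 6
Op 7: add_edge(B, H). Edges now: 7
Op 8: add_edge(H, A). Edges now: 8
Op 9: add_edge(E, G). Edges now: 9
Op 10: add_edge(H, F). Edges now: 10
Compute levels (Kahn BFS):
  sources (in-degree 0): B, D, E
  process B: level=0
    B->H: in-degree(H)=0, level(H)=1, enqueue
  process D: level=0
    D->C: in-degree(C)=1, level(C)>=1
    D->G: in-degree(G)=1, level(G)>=1
  process E: level=0
    E->F: in-degree(F)=3, level(F)>=1
    E->G: in-degree(G)=0, level(G)=1, enqueue
  process H: level=1
    H->A: in-degree(A)=0, level(A)=2, enqueue
    H->C: in-degree(C)=0, level(C)=2, enqueue
    H->F: in-degree(F)=2, level(F)>=2
  process G: level=1
  process A: level=2
    A->F: in-degree(F)=1, level(F)>=3
  process C: level=2
    C->F: in-degree(F)=0, level(F)=3, enqueue
  process F: level=3
All levels: A:2, B:0, C:2, D:0, E:0, F:3, G:1, H:1
level(G) = 1

Answer: 1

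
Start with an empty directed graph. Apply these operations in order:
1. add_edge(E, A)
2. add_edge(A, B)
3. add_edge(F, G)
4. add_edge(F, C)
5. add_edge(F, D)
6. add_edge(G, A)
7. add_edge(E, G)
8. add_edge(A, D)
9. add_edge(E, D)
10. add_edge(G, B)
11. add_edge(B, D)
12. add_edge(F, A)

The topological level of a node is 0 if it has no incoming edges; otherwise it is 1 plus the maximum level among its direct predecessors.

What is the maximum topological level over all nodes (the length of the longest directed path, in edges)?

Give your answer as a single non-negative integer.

Op 1: add_edge(E, A). Edges now: 1
Op 2: add_edge(A, B). Edges now: 2
Op 3: add_edge(F, G). Edges now: 3
Op 4: add_edge(F, C). Edges now: 4
Op 5: add_edge(F, D). Edges now: 5
Op 6: add_edge(G, A). Edges now: 6
Op 7: add_edge(E, G). Edges now: 7
Op 8: add_edge(A, D). Edges now: 8
Op 9: add_edge(E, D). Edges now: 9
Op 10: add_edge(G, B). Edges now: 10
Op 11: add_edge(B, D). Edges now: 11
Op 12: add_edge(F, A). Edges now: 12
Compute levels (Kahn BFS):
  sources (in-degree 0): E, F
  process E: level=0
    E->A: in-degree(A)=2, level(A)>=1
    E->D: in-degree(D)=3, level(D)>=1
    E->G: in-degree(G)=1, level(G)>=1
  process F: level=0
    F->A: in-degree(A)=1, level(A)>=1
    F->C: in-degree(C)=0, level(C)=1, enqueue
    F->D: in-degree(D)=2, level(D)>=1
    F->G: in-degree(G)=0, level(G)=1, enqueue
  process C: level=1
  process G: level=1
    G->A: in-degree(A)=0, level(A)=2, enqueue
    G->B: in-degree(B)=1, level(B)>=2
  process A: level=2
    A->B: in-degree(B)=0, level(B)=3, enqueue
    A->D: in-degree(D)=1, level(D)>=3
  process B: level=3
    B->D: in-degree(D)=0, level(D)=4, enqueue
  process D: level=4
All levels: A:2, B:3, C:1, D:4, E:0, F:0, G:1
max level = 4

Answer: 4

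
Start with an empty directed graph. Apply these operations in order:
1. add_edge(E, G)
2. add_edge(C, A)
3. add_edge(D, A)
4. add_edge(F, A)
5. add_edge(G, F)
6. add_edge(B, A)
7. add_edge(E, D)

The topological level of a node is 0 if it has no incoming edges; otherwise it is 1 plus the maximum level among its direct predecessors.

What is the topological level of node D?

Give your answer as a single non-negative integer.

Op 1: add_edge(E, G). Edges now: 1
Op 2: add_edge(C, A). Edges now: 2
Op 3: add_edge(D, A). Edges now: 3
Op 4: add_edge(F, A). Edges now: 4
Op 5: add_edge(G, F). Edges now: 5
Op 6: add_edge(B, A). Edges now: 6
Op 7: add_edge(E, D). Edges now: 7
Compute levels (Kahn BFS):
  sources (in-degree 0): B, C, E
  process B: level=0
    B->A: in-degree(A)=3, level(A)>=1
  process C: level=0
    C->A: in-degree(A)=2, level(A)>=1
  process E: level=0
    E->D: in-degree(D)=0, level(D)=1, enqueue
    E->G: in-degree(G)=0, level(G)=1, enqueue
  process D: level=1
    D->A: in-degree(A)=1, level(A)>=2
  process G: level=1
    G->F: in-degree(F)=0, level(F)=2, enqueue
  process F: level=2
    F->A: in-degree(A)=0, level(A)=3, enqueue
  process A: level=3
All levels: A:3, B:0, C:0, D:1, E:0, F:2, G:1
level(D) = 1

Answer: 1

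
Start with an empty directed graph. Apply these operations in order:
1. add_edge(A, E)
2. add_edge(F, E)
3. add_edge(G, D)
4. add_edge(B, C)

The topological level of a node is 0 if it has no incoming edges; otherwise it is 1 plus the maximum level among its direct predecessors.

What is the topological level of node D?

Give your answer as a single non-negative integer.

Answer: 1

Derivation:
Op 1: add_edge(A, E). Edges now: 1
Op 2: add_edge(F, E). Edges now: 2
Op 3: add_edge(G, D). Edges now: 3
Op 4: add_edge(B, C). Edges now: 4
Compute levels (Kahn BFS):
  sources (in-degree 0): A, B, F, G
  process A: level=0
    A->E: in-degree(E)=1, level(E)>=1
  process B: level=0
    B->C: in-degree(C)=0, level(C)=1, enqueue
  process F: level=0
    F->E: in-degree(E)=0, level(E)=1, enqueue
  process G: level=0
    G->D: in-degree(D)=0, level(D)=1, enqueue
  process C: level=1
  process E: level=1
  process D: level=1
All levels: A:0, B:0, C:1, D:1, E:1, F:0, G:0
level(D) = 1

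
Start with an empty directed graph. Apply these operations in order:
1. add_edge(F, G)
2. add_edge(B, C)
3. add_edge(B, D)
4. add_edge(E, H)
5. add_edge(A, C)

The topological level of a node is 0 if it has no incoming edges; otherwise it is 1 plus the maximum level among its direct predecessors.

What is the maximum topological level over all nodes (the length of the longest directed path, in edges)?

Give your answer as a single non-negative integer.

Op 1: add_edge(F, G). Edges now: 1
Op 2: add_edge(B, C). Edges now: 2
Op 3: add_edge(B, D). Edges now: 3
Op 4: add_edge(E, H). Edges now: 4
Op 5: add_edge(A, C). Edges now: 5
Compute levels (Kahn BFS):
  sources (in-degree 0): A, B, E, F
  process A: level=0
    A->C: in-degree(C)=1, level(C)>=1
  process B: level=0
    B->C: in-degree(C)=0, level(C)=1, enqueue
    B->D: in-degree(D)=0, level(D)=1, enqueue
  process E: level=0
    E->H: in-degree(H)=0, level(H)=1, enqueue
  process F: level=0
    F->G: in-degree(G)=0, level(G)=1, enqueue
  process C: level=1
  process D: level=1
  process H: level=1
  process G: level=1
All levels: A:0, B:0, C:1, D:1, E:0, F:0, G:1, H:1
max level = 1

Answer: 1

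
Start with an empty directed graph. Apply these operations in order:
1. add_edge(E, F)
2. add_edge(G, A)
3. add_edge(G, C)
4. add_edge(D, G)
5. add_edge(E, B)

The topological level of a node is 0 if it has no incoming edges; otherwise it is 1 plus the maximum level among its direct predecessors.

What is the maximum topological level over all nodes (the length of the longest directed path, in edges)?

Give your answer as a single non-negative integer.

Answer: 2

Derivation:
Op 1: add_edge(E, F). Edges now: 1
Op 2: add_edge(G, A). Edges now: 2
Op 3: add_edge(G, C). Edges now: 3
Op 4: add_edge(D, G). Edges now: 4
Op 5: add_edge(E, B). Edges now: 5
Compute levels (Kahn BFS):
  sources (in-degree 0): D, E
  process D: level=0
    D->G: in-degree(G)=0, level(G)=1, enqueue
  process E: level=0
    E->B: in-degree(B)=0, level(B)=1, enqueue
    E->F: in-degree(F)=0, level(F)=1, enqueue
  process G: level=1
    G->A: in-degree(A)=0, level(A)=2, enqueue
    G->C: in-degree(C)=0, level(C)=2, enqueue
  process B: level=1
  process F: level=1
  process A: level=2
  process C: level=2
All levels: A:2, B:1, C:2, D:0, E:0, F:1, G:1
max level = 2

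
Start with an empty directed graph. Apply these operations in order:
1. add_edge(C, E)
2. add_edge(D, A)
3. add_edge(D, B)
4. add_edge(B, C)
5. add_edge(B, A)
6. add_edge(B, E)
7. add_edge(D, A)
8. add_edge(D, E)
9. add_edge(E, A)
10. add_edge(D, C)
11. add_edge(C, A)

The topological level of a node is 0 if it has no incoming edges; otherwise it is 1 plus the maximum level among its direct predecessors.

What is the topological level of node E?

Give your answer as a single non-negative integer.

Op 1: add_edge(C, E). Edges now: 1
Op 2: add_edge(D, A). Edges now: 2
Op 3: add_edge(D, B). Edges now: 3
Op 4: add_edge(B, C). Edges now: 4
Op 5: add_edge(B, A). Edges now: 5
Op 6: add_edge(B, E). Edges now: 6
Op 7: add_edge(D, A) (duplicate, no change). Edges now: 6
Op 8: add_edge(D, E). Edges now: 7
Op 9: add_edge(E, A). Edges now: 8
Op 10: add_edge(D, C). Edges now: 9
Op 11: add_edge(C, A). Edges now: 10
Compute levels (Kahn BFS):
  sources (in-degree 0): D
  process D: level=0
    D->A: in-degree(A)=3, level(A)>=1
    D->B: in-degree(B)=0, level(B)=1, enqueue
    D->C: in-degree(C)=1, level(C)>=1
    D->E: in-degree(E)=2, level(E)>=1
  process B: level=1
    B->A: in-degree(A)=2, level(A)>=2
    B->C: in-degree(C)=0, level(C)=2, enqueue
    B->E: in-degree(E)=1, level(E)>=2
  process C: level=2
    C->A: in-degree(A)=1, level(A)>=3
    C->E: in-degree(E)=0, level(E)=3, enqueue
  process E: level=3
    E->A: in-degree(A)=0, level(A)=4, enqueue
  process A: level=4
All levels: A:4, B:1, C:2, D:0, E:3
level(E) = 3

Answer: 3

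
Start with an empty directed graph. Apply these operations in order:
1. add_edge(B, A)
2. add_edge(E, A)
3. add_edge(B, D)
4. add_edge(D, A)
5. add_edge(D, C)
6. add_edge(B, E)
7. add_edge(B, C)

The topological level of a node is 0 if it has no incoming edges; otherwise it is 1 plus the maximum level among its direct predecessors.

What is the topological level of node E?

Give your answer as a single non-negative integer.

Answer: 1

Derivation:
Op 1: add_edge(B, A). Edges now: 1
Op 2: add_edge(E, A). Edges now: 2
Op 3: add_edge(B, D). Edges now: 3
Op 4: add_edge(D, A). Edges now: 4
Op 5: add_edge(D, C). Edges now: 5
Op 6: add_edge(B, E). Edges now: 6
Op 7: add_edge(B, C). Edges now: 7
Compute levels (Kahn BFS):
  sources (in-degree 0): B
  process B: level=0
    B->A: in-degree(A)=2, level(A)>=1
    B->C: in-degree(C)=1, level(C)>=1
    B->D: in-degree(D)=0, level(D)=1, enqueue
    B->E: in-degree(E)=0, level(E)=1, enqueue
  process D: level=1
    D->A: in-degree(A)=1, level(A)>=2
    D->C: in-degree(C)=0, level(C)=2, enqueue
  process E: level=1
    E->A: in-degree(A)=0, level(A)=2, enqueue
  process C: level=2
  process A: level=2
All levels: A:2, B:0, C:2, D:1, E:1
level(E) = 1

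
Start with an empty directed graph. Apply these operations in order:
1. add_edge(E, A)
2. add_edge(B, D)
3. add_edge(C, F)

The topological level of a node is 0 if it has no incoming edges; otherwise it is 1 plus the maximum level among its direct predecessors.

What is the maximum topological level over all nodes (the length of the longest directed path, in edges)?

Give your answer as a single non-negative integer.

Op 1: add_edge(E, A). Edges now: 1
Op 2: add_edge(B, D). Edges now: 2
Op 3: add_edge(C, F). Edges now: 3
Compute levels (Kahn BFS):
  sources (in-degree 0): B, C, E
  process B: level=0
    B->D: in-degree(D)=0, level(D)=1, enqueue
  process C: level=0
    C->F: in-degree(F)=0, level(F)=1, enqueue
  process E: level=0
    E->A: in-degree(A)=0, level(A)=1, enqueue
  process D: level=1
  process F: level=1
  process A: level=1
All levels: A:1, B:0, C:0, D:1, E:0, F:1
max level = 1

Answer: 1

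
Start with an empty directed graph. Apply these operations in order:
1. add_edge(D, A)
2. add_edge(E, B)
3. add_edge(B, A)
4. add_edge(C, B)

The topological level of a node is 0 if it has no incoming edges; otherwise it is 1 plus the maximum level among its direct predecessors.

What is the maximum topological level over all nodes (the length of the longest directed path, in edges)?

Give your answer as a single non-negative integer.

Answer: 2

Derivation:
Op 1: add_edge(D, A). Edges now: 1
Op 2: add_edge(E, B). Edges now: 2
Op 3: add_edge(B, A). Edges now: 3
Op 4: add_edge(C, B). Edges now: 4
Compute levels (Kahn BFS):
  sources (in-degree 0): C, D, E
  process C: level=0
    C->B: in-degree(B)=1, level(B)>=1
  process D: level=0
    D->A: in-degree(A)=1, level(A)>=1
  process E: level=0
    E->B: in-degree(B)=0, level(B)=1, enqueue
  process B: level=1
    B->A: in-degree(A)=0, level(A)=2, enqueue
  process A: level=2
All levels: A:2, B:1, C:0, D:0, E:0
max level = 2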